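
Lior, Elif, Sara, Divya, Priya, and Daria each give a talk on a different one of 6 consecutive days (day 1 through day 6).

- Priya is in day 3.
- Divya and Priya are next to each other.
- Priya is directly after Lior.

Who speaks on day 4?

With clue 1, Priya is ruled out for day 4.
With clues 1–3, Daria, Elif, Lior, and Sara are ruled out for day 4.
So day 4 is Divya.

Divya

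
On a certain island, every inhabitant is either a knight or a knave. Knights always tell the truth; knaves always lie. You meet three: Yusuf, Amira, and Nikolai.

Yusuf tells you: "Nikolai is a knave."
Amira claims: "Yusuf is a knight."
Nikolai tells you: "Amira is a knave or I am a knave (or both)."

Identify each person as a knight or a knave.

Yusuf: knave, Amira: knave, Nikolai: knight

Consider Yusuf. Suppose Yusuf is a knight.
Then no assignment of the remaining roles makes every statement match its speaker's type — contradiction.
So Yusuf is a knave.
With that fixed, Amira's statement is false, so Amira is a knave.
With that fixed, Nikolai's statement is true, so Nikolai is a knight.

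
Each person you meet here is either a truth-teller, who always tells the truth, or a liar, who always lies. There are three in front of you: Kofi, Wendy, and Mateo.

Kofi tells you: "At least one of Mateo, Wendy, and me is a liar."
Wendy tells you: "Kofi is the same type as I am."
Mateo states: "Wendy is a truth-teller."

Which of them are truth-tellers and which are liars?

Consider Kofi. Suppose Kofi is a liar.
Then Kofi's own statement would have to be false, but it can't be — contradiction.
So Kofi is a truth-teller.
Consider Wendy. Suppose Wendy is a truth-teller.
Then no assignment of the remaining roles makes every statement match its speaker's type — contradiction.
So Wendy is a liar.
With that fixed, Mateo's statement is false, so Mateo is a liar.

Kofi: truth-teller, Wendy: liar, Mateo: liar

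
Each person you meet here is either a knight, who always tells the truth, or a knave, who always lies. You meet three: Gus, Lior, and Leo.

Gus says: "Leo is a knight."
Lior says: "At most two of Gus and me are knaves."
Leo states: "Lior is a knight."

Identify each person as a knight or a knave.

Regardless of anyone's role, Lior's statement is true, so Lior is a knight.
With that fixed, Leo's statement is true, so Leo is a knight.
With that fixed, Gus's statement is true, so Gus is a knight.

Gus: knight, Lior: knight, Leo: knight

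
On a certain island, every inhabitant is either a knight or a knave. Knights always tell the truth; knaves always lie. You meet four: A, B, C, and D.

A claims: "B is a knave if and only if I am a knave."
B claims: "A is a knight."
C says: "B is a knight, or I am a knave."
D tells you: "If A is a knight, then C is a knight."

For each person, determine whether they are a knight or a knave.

Consider A. Suppose A is a knave.
Then no assignment of the remaining roles makes every statement match its speaker's type — contradiction.
So A is a knight.
With that fixed, B's statement is true, so B is a knight.
With that fixed, C's statement is true, so C is a knight.
With that fixed, D's statement is true, so D is a knight.

A: knight, B: knight, C: knight, D: knight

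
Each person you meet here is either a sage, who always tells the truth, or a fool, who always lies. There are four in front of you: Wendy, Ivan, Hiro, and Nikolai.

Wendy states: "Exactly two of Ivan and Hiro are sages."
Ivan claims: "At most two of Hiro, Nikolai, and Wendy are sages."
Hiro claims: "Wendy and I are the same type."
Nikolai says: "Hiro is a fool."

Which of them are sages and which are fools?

Consider Wendy. Suppose Wendy is a fool.
Then whichever role Hiro has, Hiro's statement has the wrong truth value — contradiction.
So Wendy is a sage.
Consider Ivan. Suppose Ivan is a fool.
Then Wendy's statement comes out false, contradicting Wendy being a sage.
So Ivan is a sage.
Consider Hiro. Suppose Hiro is a fool.
Then Wendy's statement comes out false, contradicting Wendy being a sage.
So Hiro is a sage.
With that fixed, Nikolai's statement is false, so Nikolai is a fool.

Wendy: sage, Ivan: sage, Hiro: sage, Nikolai: fool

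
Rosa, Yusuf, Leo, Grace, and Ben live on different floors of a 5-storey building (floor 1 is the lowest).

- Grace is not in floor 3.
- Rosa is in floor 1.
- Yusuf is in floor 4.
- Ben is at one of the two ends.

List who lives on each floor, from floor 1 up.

From clue 1: Grace is in {1,2,4,5}.
From clues 1–2: Rosa → floor 1.
From clues 1–3: Yusuf → floor 4.
From clues 1–4: Grace → floor 2, Leo → floor 3, Ben → floor 5.

Rosa, Grace, Leo, Yusuf, Ben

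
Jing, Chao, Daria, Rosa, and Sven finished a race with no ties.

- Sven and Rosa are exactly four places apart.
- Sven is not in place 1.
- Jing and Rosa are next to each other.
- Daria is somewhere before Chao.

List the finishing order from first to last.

From clue 1: Rosa is in {1,5}.
From clues 1–2: Rosa → place 1, Sven → place 5.
From clues 1–3: Jing → place 2.
From clues 1–4: Daria → place 3, Chao → place 4.

Rosa, Jing, Daria, Chao, Sven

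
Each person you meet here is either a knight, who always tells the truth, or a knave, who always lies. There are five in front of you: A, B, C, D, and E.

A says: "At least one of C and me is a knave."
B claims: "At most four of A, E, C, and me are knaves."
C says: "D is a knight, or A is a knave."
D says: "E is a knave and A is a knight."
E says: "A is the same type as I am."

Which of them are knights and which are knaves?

Regardless of anyone's role, B's statement is true, so B is a knight.
Consider A. Suppose A is a knave.
Then A's own statement would have to be false, but it can't be — contradiction.
So A is a knight.
Consider C. Suppose C is a knight.
Then A's statement comes out false, contradicting A being a knight.
So C is a knave.
Consider D. Suppose D is a knight.
Then C's statement comes out true, contradicting C being a knave.
So D is a knave.
Consider E. Suppose E is a knave.
Then D's statement comes out true, contradicting D being a knave.
So E is a knight.

A: knight, B: knight, C: knave, D: knave, E: knight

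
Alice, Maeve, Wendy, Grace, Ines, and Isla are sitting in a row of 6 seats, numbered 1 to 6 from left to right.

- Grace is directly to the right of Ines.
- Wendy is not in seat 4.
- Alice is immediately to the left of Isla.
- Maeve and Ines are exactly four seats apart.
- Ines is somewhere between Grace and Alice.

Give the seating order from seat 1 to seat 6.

From clue 1: Grace is in {2,3,4,5,6}.
From clues 1–2: Wendy is in {1,2,3,5,6}.
From clues 1–3: Alice is in {1,2,3,4,5}.
From clues 1–4: Alice is in {3,4}.
From clues 1–5: Maeve → seat 1, Wendy → seat 2, Alice → seat 3, Isla → seat 4, Ines → seat 5, Grace → seat 6.

Maeve, Wendy, Alice, Isla, Ines, Grace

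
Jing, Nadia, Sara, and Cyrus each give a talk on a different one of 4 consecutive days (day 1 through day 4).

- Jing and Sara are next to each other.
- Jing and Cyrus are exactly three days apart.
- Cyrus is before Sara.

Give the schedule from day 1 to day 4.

Cyrus, Nadia, Sara, Jing

From clues 1–2: Jing is in {1,4}.
From clues 1–3: Cyrus → day 1, Nadia → day 2, Sara → day 3, Jing → day 4.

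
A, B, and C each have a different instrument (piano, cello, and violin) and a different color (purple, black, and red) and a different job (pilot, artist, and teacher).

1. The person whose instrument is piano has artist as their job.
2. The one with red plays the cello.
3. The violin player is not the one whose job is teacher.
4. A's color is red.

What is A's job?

With clues 1–4, artist and pilot are impossible for A's job.
That leaves teacher.

teacher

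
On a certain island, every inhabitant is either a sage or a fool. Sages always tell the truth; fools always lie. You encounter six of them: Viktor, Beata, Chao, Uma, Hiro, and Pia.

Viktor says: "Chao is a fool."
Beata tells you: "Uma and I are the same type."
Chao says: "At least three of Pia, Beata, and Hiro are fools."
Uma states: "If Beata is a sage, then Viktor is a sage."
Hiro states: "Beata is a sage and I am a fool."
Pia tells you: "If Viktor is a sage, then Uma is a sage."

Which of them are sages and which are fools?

Consider Viktor. Suppose Viktor is a fool.
Then no assignment of the remaining roles makes every statement match its speaker's type — contradiction.
So Viktor is a sage.
With that fixed, Uma's statement is true, so Uma is a sage.
With that fixed, Pia's statement is true, so Pia is a sage.
With that fixed, Chao's statement is false, so Chao is a fool.
Consider Beata. Suppose Beata is a sage.
Then whichever role Hiro has, Hiro's statement has the wrong truth value — contradiction.
So Beata is a fool.
With that fixed, Hiro's statement is false, so Hiro is a fool.

Viktor: sage, Beata: fool, Chao: fool, Uma: sage, Hiro: fool, Pia: sage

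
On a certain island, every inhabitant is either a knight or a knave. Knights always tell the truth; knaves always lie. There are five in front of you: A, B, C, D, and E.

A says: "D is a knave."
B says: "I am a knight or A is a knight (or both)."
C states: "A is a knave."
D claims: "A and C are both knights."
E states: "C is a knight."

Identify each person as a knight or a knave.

A: knight, B: knight, C: knave, D: knave, E: knave

Consider A. Suppose A is a knave.
Then no assignment of the remaining roles makes every statement match its speaker's type — contradiction.
So A is a knight.
With that fixed, B's statement is true, so B is a knight.
With that fixed, C's statement is false, so C is a knave.
With that fixed, D's statement is false, so D is a knave.
With that fixed, E's statement is false, so E is a knave.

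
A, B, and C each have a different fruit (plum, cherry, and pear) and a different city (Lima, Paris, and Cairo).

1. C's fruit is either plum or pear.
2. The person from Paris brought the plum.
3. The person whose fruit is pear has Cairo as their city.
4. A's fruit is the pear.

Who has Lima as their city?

With clues 1–3, C is impossible for the one with city Lima.
With clues 1–4, A is impossible for the one with city Lima.
That leaves B.

B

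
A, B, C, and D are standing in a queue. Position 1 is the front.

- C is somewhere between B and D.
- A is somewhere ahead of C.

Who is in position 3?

C

With clues 1–2, A, B, and D are ruled out for position 3.
So position 3 is C.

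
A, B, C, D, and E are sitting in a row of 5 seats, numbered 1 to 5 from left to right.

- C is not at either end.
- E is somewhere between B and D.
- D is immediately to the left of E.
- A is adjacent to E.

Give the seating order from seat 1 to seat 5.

D, E, A, C, B

From clue 1: C is in {2,3,4}.
From clues 1–3: B is in {3,4,5}.
From clues 1–4: D → seat 1, E → seat 2, A → seat 3, C → seat 4, B → seat 5.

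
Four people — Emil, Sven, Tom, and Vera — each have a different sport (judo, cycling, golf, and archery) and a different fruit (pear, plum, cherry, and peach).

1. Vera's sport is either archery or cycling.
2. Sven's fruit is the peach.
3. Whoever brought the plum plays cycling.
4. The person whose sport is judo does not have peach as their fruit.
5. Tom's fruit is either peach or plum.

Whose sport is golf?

Clue 1 rules out Vera for the one with sport golf.
With clues 1–5, Emil and Tom are impossible for the one with sport golf.
That leaves Sven.

Sven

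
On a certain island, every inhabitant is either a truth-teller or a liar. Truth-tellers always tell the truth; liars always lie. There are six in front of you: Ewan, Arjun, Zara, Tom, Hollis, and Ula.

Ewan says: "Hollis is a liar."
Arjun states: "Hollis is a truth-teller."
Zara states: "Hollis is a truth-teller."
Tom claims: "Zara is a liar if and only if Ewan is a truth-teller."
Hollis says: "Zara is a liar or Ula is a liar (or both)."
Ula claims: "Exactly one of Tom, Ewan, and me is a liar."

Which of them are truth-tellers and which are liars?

Consider Ewan. Suppose Ewan is a truth-teller.
Then no assignment of the remaining roles makes every statement match its speaker's type — contradiction.
So Ewan is a liar.
Consider Arjun. Suppose Arjun is a liar.
Then no assignment of the remaining roles makes every statement match its speaker's type — contradiction.
So Arjun is a truth-teller.
Consider Zara. Suppose Zara is a liar.
Then no assignment of the remaining roles makes every statement match its speaker's type — contradiction.
So Zara is a truth-teller.
With that fixed, Tom's statement is true, so Tom is a truth-teller.
Consider Hollis. Suppose Hollis is a liar.
Then Ewan's statement comes out true, contradicting Ewan being a liar.
So Hollis is a truth-teller.
Consider Ula. Suppose Ula is a truth-teller.
Then Hollis's statement comes out false, contradicting Hollis being a truth-teller.
So Ula is a liar.

Ewan: liar, Arjun: truth-teller, Zara: truth-teller, Tom: truth-teller, Hollis: truth-teller, Ula: liar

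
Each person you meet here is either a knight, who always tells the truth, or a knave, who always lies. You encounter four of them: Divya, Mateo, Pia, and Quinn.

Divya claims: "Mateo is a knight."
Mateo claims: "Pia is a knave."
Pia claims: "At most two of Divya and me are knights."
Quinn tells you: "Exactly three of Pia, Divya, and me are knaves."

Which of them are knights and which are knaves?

Divya: knave, Mateo: knave, Pia: knight, Quinn: knave

Regardless of anyone's role, Pia's statement is true, so Pia is a knight.
With that fixed, Quinn's statement is false, so Quinn is a knave.
With that fixed, Mateo's statement is false, so Mateo is a knave.
With that fixed, Divya's statement is false, so Divya is a knave.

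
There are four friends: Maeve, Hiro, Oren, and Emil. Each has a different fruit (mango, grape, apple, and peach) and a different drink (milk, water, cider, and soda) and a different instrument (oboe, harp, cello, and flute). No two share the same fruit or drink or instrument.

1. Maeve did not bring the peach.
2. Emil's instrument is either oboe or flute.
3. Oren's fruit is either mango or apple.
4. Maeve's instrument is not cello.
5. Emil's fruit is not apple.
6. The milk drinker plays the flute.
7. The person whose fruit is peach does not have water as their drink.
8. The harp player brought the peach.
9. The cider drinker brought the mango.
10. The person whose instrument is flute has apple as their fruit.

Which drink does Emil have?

With clues 1–9, soda is impossible for Emil's drink.
With clues 1–10, cider and milk are impossible for Emil's drink.
That leaves water.

water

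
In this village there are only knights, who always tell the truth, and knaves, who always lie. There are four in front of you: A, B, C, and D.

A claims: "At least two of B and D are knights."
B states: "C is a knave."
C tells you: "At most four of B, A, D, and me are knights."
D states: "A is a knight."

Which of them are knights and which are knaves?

A: knave, B: knave, C: knight, D: knave

Regardless of anyone's role, C's statement is true, so C is a knight.
With that fixed, B's statement is false, so B is a knave.
With that fixed, A's statement is false, so A is a knave.
With that fixed, D's statement is false, so D is a knave.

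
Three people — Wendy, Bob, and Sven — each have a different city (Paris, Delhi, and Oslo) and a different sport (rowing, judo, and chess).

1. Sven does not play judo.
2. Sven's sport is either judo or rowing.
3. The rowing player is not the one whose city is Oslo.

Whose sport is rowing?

Sven

With clues 1–2, Bob and Wendy are impossible for the one with sport rowing.
That leaves Sven.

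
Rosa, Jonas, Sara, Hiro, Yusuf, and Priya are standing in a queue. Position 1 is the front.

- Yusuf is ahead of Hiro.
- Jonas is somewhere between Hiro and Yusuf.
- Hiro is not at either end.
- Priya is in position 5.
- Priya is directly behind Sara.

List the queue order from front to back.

From clue 1: Hiro is in {2,3,4,5,6}.
From clues 1–2: Jonas is in {2,3,4,5}.
From clues 1–3: Jonas is in {2,3,4}.
From clues 1–4: Priya → position 5.
From clues 1–5: Yusuf → position 1, Jonas → position 2, Hiro → position 3, Sara → position 4, Rosa → position 6.

Yusuf, Jonas, Hiro, Sara, Priya, Rosa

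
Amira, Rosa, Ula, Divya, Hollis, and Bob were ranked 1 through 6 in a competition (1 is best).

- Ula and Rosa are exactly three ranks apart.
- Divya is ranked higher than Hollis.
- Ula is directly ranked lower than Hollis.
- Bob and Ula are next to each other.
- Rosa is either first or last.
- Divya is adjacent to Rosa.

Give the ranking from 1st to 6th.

From clues 1–2: Divya is in {1,2,3,4,5}.
From clues 1–3: Rosa is in {1,2,3,6}.
From clues 1–4: Rosa is in {1,2,6}.
From clues 1–5: Amira is in {5,6}.
From clues 1–6: Rosa → rank 1, Divya → rank 2, Hollis → rank 3, Ula → rank 4, Bob → rank 5, Amira → rank 6.

Rosa, Divya, Hollis, Ula, Bob, Amira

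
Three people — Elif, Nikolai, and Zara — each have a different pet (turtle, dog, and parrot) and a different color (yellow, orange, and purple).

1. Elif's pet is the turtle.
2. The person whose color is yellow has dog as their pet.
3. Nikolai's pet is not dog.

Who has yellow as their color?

Zara

With clues 1–2, Elif is impossible for the one with color yellow.
With clues 1–3, Nikolai is impossible for the one with color yellow.
That leaves Zara.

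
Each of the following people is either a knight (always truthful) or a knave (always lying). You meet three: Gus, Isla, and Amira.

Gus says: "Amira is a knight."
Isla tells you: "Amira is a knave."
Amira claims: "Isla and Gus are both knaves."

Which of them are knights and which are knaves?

Gus: knave, Isla: knight, Amira: knave

Consider Gus. Suppose Gus is a knight.
Then no assignment of the remaining roles makes every statement match its speaker's type — contradiction.
So Gus is a knave.
Consider Isla. Suppose Isla is a knave.
Then no assignment of the remaining roles makes every statement match its speaker's type — contradiction.
So Isla is a knight.
With that fixed, Amira's statement is false, so Amira is a knave.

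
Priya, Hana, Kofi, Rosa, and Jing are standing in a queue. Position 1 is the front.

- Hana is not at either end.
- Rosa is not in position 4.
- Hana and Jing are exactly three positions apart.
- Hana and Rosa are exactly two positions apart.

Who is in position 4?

Hana

With clues 1–2, Rosa is ruled out for position 4.
With clues 1–3, Jing is ruled out for position 4.
With clues 1–4, Kofi and Priya are ruled out for position 4.
So position 4 is Hana.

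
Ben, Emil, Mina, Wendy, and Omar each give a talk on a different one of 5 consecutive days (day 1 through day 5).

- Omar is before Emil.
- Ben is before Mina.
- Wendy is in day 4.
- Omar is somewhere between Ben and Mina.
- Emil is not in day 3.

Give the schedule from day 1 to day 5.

Ben, Omar, Mina, Wendy, Emil

From clue 1: Emil is in {2,3,4,5}.
From clues 1–2: Ben is in {1,2,3,4}.
From clues 1–3: Wendy → day 4.
From clues 1–4: Ben → day 1, Omar → day 2.
From clues 1–5: Mina → day 3, Emil → day 5.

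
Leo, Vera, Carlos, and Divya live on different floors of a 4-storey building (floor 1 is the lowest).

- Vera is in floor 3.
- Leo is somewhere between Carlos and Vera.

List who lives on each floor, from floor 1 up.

Carlos, Leo, Vera, Divya

From clue 1: Vera → floor 3.
From clues 1–2: Carlos → floor 1, Leo → floor 2, Divya → floor 4.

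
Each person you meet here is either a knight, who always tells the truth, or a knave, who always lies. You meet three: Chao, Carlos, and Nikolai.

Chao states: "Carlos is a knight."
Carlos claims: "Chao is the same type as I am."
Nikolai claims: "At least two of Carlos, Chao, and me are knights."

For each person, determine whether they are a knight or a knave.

Consider Chao. Suppose Chao is a knave.
Then whichever role Carlos has, Carlos's statement has the wrong truth value — contradiction.
So Chao is a knight.
Consider Carlos. Suppose Carlos is a knave.
Then Chao's statement comes out false, contradicting Chao being a knight.
So Carlos is a knight.
With that fixed, Nikolai's statement is true, so Nikolai is a knight.

Chao: knight, Carlos: knight, Nikolai: knight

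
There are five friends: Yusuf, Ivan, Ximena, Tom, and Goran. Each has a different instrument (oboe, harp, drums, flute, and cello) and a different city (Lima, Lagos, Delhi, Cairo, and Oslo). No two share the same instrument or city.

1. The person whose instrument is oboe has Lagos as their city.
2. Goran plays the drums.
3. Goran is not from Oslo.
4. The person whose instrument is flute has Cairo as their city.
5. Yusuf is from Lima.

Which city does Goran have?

Delhi

With clues 1–2, Lagos is impossible for Goran's city.
With clues 1–3, Oslo is impossible for Goran's city.
With clues 1–4, Cairo is impossible for Goran's city.
With clues 1–5, Lima is impossible for Goran's city.
That leaves Delhi.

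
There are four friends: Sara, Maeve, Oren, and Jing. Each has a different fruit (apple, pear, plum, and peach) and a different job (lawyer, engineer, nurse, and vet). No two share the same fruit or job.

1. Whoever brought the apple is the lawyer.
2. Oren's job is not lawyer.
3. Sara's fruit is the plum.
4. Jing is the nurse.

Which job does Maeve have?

lawyer

With clues 1–4, engineer, nurse, and vet are impossible for Maeve's job.
That leaves lawyer.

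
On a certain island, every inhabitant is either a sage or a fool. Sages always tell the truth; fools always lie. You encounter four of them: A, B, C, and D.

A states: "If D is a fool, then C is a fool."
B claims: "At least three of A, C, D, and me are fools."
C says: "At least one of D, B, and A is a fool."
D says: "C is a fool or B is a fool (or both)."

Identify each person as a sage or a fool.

Consider A. Suppose A is a fool.
Then no assignment of the remaining roles makes every statement match its speaker's type — contradiction.
So A is a sage.
Consider B. Suppose B is a sage.
Then B's own statement would have to be true, but it can't be — contradiction.
So B is a fool.
With that fixed, C's statement is true, so C is a sage.
With that fixed, D's statement is true, so D is a sage.

A: sage, B: fool, C: sage, D: sage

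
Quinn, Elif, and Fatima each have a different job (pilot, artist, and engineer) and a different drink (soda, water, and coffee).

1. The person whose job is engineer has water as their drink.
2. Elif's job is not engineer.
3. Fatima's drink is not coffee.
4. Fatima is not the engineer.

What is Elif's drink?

coffee

With clues 1–2, water is impossible for Elif's drink.
With clues 1–4, soda is impossible for Elif's drink.
That leaves coffee.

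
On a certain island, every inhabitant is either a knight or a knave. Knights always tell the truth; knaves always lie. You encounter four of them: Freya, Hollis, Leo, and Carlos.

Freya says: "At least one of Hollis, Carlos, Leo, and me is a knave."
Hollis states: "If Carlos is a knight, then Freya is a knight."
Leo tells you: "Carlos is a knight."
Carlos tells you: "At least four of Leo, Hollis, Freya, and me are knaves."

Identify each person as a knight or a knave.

Freya: knight, Hollis: knight, Leo: knave, Carlos: knave

Consider Freya. Suppose Freya is a knave.
Then Freya's own statement would have to be false, but it can't be — contradiction.
So Freya is a knight.
With that fixed, Hollis's statement is true, so Hollis is a knight.
With that fixed, Carlos's statement is false, so Carlos is a knave.
With that fixed, Leo's statement is false, so Leo is a knave.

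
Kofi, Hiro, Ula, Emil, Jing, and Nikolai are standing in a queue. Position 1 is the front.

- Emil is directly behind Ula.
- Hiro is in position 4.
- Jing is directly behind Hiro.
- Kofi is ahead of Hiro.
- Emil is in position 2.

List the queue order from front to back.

From clue 1: Ula is in {1,2,3,4,5}.
From clues 1–2: Hiro → position 4.
From clues 1–3: Jing → position 5.
From clues 1–4: Nikolai → position 6.
From clues 1–5: Ula → position 1, Emil → position 2, Kofi → position 3.

Ula, Emil, Kofi, Hiro, Jing, Nikolai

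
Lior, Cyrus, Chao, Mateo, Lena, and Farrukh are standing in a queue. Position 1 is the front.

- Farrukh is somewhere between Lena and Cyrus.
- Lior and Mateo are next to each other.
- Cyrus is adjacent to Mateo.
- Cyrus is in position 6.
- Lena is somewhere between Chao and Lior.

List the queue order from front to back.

From clue 1: Farrukh is in {2,3,4,5}.
From clues 1–3: Mateo is in {2,3,4,5}.
From clues 1–4: Lior → position 4, Mateo → position 5, Cyrus → position 6.
From clues 1–5: Chao → position 1, Lena → position 2, Farrukh → position 3.

Chao, Lena, Farrukh, Lior, Mateo, Cyrus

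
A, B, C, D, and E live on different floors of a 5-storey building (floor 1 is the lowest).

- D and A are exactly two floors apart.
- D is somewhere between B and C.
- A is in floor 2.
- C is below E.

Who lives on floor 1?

With clues 1–2, D is ruled out for floor 1.
With clues 1–3, A is ruled out for floor 1.
With clues 1–4, B and E are ruled out for floor 1.
So floor 1 is C.

C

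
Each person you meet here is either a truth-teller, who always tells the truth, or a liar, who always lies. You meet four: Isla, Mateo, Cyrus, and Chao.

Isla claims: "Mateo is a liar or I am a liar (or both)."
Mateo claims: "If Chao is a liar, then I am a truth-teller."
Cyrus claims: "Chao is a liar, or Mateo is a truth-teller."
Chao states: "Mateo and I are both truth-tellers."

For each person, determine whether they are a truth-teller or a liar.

Consider Isla. Suppose Isla is a liar.
Then Isla's own statement would have to be false, but it can't be — contradiction.
So Isla is a truth-teller.
Consider Mateo. Suppose Mateo is a truth-teller.
Then Isla's statement comes out false, contradicting Isla being a truth-teller.
So Mateo is a liar.
With that fixed, Chao's statement is false, so Chao is a liar.
With that fixed, Cyrus's statement is true, so Cyrus is a truth-teller.

Isla: truth-teller, Mateo: liar, Cyrus: truth-teller, Chao: liar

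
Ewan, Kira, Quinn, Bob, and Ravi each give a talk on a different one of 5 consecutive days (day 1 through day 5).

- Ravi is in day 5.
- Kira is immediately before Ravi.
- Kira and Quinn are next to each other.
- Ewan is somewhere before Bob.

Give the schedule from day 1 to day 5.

From clue 1: Ravi → day 5.
From clues 1–2: Kira → day 4.
From clues 1–3: Quinn → day 3.
From clues 1–4: Ewan → day 1, Bob → day 2.

Ewan, Bob, Quinn, Kira, Ravi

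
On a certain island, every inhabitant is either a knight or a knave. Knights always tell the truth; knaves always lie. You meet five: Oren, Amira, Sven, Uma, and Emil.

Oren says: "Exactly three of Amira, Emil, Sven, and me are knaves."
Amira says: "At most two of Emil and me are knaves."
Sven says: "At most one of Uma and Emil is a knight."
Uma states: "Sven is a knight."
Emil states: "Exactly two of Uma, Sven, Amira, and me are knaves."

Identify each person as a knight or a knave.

Regardless of anyone's role, Amira's statement is true, so Amira is a knight.
Consider Oren. Suppose Oren is a knight.
Then Oren's own statement would have to be true, but it can't be — contradiction.
So Oren is a knave.
Consider Sven. Suppose Sven is a knave.
Then no assignment of the remaining roles makes every statement match its speaker's type — contradiction.
So Sven is a knight.
With that fixed, Uma's statement is true, so Uma is a knight.
With that fixed, Emil's statement is false, so Emil is a knave.

Oren: knave, Amira: knight, Sven: knight, Uma: knight, Emil: knave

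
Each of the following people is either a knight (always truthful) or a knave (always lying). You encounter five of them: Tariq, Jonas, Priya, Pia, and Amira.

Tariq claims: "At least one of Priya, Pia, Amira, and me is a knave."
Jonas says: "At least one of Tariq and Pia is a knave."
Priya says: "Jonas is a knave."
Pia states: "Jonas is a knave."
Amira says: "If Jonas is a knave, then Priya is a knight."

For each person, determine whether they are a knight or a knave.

Consider Tariq. Suppose Tariq is a knave.
Then Tariq's own statement would have to be false, but it can't be — contradiction.
So Tariq is a knight.
Consider Jonas. Suppose Jonas is a knave.
Then no assignment of the remaining roles makes every statement match its speaker's type — contradiction.
So Jonas is a knight.
With that fixed, Priya's statement is false, so Priya is a knave.
With that fixed, Pia's statement is false, so Pia is a knave.
With that fixed, Amira's statement is true, so Amira is a knight.

Tariq: knight, Jonas: knight, Priya: knave, Pia: knave, Amira: knight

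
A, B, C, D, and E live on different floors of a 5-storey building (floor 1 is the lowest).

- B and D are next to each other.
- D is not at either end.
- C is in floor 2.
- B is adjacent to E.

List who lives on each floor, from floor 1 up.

From clues 1–2: D is in {2,3,4}.
From clues 1–3: C → floor 2.
From clues 1–4: A → floor 1, D → floor 3, B → floor 4, E → floor 5.

A, C, D, B, E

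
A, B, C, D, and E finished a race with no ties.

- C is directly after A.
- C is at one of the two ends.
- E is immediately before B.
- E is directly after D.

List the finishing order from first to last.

From clue 1: A is in {1,2,3,4}.
From clues 1–2: A → place 4, C → place 5.
From clues 1–3: B is in {2,3}.
From clues 1–4: D → place 1, E → place 2, B → place 3.

D, E, B, A, C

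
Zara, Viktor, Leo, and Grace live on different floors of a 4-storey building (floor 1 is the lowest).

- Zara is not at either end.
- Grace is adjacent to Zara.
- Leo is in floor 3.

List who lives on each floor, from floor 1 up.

Grace, Zara, Leo, Viktor

From clue 1: Zara is in {2,3}.
From clues 1–3: Grace → floor 1, Zara → floor 2, Leo → floor 3, Viktor → floor 4.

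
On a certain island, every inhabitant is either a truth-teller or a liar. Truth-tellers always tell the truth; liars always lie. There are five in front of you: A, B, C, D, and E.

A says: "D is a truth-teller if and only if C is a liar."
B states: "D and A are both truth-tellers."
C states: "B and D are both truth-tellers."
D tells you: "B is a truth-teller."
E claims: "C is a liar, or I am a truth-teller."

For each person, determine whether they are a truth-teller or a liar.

Consider A. Suppose A is a truth-teller.
Then no assignment of the remaining roles makes every statement match its speaker's type — contradiction.
So A is a liar.
With that fixed, B's statement is false, so B is a liar.
With that fixed, C's statement is false, so C is a liar.
With that fixed, D's statement is false, so D is a liar.
With that fixed, E's statement is true, so E is a truth-teller.

A: liar, B: liar, C: liar, D: liar, E: truth-teller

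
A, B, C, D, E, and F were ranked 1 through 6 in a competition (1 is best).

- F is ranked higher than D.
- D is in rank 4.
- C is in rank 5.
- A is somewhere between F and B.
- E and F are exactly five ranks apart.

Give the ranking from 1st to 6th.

F, A, B, D, C, E

From clue 1: D is in {2,3,4,5,6}.
From clues 1–2: D → rank 4.
From clues 1–3: C → rank 5.
From clues 1–4: A is in {2,3}.
From clues 1–5: F → rank 1, A → rank 2, B → rank 3, E → rank 6.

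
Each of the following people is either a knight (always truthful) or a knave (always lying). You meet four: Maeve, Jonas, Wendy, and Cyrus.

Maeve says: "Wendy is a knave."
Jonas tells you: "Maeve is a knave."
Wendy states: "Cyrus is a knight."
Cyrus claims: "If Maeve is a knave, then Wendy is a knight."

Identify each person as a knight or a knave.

Maeve: knave, Jonas: knight, Wendy: knight, Cyrus: knight

Consider Maeve. Suppose Maeve is a knight.
Then no assignment of the remaining roles makes every statement match its speaker's type — contradiction.
So Maeve is a knave.
With that fixed, Jonas's statement is true, so Jonas is a knight.
Consider Wendy. Suppose Wendy is a knave.
Then Maeve's statement comes out true, contradicting Maeve being a knave.
So Wendy is a knight.
With that fixed, Cyrus's statement is true, so Cyrus is a knight.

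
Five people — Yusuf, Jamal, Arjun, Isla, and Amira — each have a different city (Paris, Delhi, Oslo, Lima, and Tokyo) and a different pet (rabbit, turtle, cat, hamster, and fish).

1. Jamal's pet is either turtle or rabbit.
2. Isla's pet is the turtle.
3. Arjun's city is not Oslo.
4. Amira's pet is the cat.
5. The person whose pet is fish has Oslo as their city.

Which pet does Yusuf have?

fish

With clues 1–2, rabbit and turtle are impossible for Yusuf's pet.
With clues 1–4, cat is impossible for Yusuf's pet.
With clues 1–5, hamster is impossible for Yusuf's pet.
That leaves fish.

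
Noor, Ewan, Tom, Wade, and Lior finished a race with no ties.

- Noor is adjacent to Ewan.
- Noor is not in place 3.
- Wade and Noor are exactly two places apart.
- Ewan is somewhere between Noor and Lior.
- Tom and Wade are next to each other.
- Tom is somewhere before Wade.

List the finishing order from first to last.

From clues 1–2: Noor is in {1,2,4,5}.
From clues 1–3: Wade is in {2,3,4}.
From clues 1–4: Ewan is in {2,3,4}.
From clues 1–5: Wade → place 3.
From clues 1–6: Lior → place 1, Tom → place 2, Ewan → place 4, Noor → place 5.

Lior, Tom, Wade, Ewan, Noor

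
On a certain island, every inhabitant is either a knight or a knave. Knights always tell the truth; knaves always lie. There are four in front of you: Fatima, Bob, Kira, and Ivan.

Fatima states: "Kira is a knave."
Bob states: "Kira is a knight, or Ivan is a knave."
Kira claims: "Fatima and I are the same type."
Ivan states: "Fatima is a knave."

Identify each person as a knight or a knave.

Fatima: knight, Bob: knight, Kira: knave, Ivan: knave

Consider Fatima. Suppose Fatima is a knave.
Then whichever role Kira has, Kira's statement has the wrong truth value — contradiction.
So Fatima is a knight.
With that fixed, Ivan's statement is false, so Ivan is a knave.
With that fixed, Bob's statement is true, so Bob is a knight.
Consider Kira. Suppose Kira is a knight.
Then Fatima's statement comes out false, contradicting Fatima being a knight.
So Kira is a knave.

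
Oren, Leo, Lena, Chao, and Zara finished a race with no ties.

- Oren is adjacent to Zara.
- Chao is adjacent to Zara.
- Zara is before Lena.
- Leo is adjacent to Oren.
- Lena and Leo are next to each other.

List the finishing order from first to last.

From clues 1–2: Zara is in {2,3,4}.
From clues 1–3: Lena is in {4,5}.
From clues 1–4: Lena → place 5.
From clues 1–5: Chao → place 1, Zara → place 2, Oren → place 3, Leo → place 4.

Chao, Zara, Oren, Leo, Lena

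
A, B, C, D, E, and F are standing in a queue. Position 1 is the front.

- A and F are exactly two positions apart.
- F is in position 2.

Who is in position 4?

A

With clues 1–2, B, C, D, E, and F are ruled out for position 4.
So position 4 is A.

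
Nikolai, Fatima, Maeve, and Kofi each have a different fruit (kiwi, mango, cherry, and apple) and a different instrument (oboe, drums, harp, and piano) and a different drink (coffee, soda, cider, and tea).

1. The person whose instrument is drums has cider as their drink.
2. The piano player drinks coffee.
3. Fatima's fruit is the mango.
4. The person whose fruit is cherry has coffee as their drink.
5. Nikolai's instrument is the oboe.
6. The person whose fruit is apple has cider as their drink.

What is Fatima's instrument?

harp

With clues 1–4, piano is impossible for Fatima's instrument.
With clues 1–5, oboe is impossible for Fatima's instrument.
With clues 1–6, drums is impossible for Fatima's instrument.
That leaves harp.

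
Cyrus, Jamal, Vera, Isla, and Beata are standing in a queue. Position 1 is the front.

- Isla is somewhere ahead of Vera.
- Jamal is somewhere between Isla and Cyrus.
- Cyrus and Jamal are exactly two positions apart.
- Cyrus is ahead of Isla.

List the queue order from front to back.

From clue 1: Vera is in {2,3,4,5}.
From clues 1–2: Jamal is in {2,3,4}.
From clues 1–3: Jamal is in {2,3}.
From clues 1–4: Cyrus → position 1, Beata → position 2, Jamal → position 3, Isla → position 4, Vera → position 5.

Cyrus, Beata, Jamal, Isla, Vera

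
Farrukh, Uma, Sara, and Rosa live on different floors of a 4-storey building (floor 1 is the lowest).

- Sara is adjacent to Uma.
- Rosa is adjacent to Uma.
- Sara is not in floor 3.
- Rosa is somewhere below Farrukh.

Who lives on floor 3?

Rosa

With clues 1–2, Farrukh is ruled out for floor 3.
With clues 1–3, Sara is ruled out for floor 3.
With clues 1–4, Uma is ruled out for floor 3.
So floor 3 is Rosa.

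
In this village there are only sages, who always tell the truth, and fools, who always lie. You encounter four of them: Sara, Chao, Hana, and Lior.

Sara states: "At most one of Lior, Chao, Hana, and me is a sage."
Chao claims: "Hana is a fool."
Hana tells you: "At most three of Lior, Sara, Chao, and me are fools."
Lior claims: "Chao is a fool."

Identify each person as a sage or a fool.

Sara: fool, Chao: fool, Hana: sage, Lior: sage

Consider Sara. Suppose Sara is a sage.
Then no assignment of the remaining roles makes every statement match its speaker's type — contradiction.
So Sara is a fool.
Consider Chao. Suppose Chao is a sage.
Then no assignment of the remaining roles makes every statement match its speaker's type — contradiction.
So Chao is a fool.
With that fixed, Lior's statement is true, so Lior is a sage.
With that fixed, Hana's statement is true, so Hana is a sage.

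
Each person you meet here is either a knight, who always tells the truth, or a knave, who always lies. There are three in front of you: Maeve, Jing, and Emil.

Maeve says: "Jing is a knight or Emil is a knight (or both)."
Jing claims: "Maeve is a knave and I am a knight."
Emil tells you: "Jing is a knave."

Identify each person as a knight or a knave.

Maeve: knight, Jing: knave, Emil: knight

Consider Maeve. Suppose Maeve is a knave.
Then no assignment of the remaining roles makes every statement match its speaker's type — contradiction.
So Maeve is a knight.
With that fixed, Jing's statement is false, so Jing is a knave.
With that fixed, Emil's statement is true, so Emil is a knight.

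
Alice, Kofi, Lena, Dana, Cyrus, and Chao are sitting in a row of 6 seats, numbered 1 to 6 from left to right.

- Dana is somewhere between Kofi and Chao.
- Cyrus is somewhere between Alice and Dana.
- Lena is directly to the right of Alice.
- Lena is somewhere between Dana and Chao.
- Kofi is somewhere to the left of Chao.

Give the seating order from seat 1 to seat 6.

From clue 1: Dana is in {2,3,4,5}.
From clues 1–3: Dana is in {2,5}.
From clues 1–4: Alice is in {2,4}.
From clues 1–5: Kofi → seat 1, Dana → seat 2, Cyrus → seat 3, Alice → seat 4, Lena → seat 5, Chao → seat 6.

Kofi, Dana, Cyrus, Alice, Lena, Chao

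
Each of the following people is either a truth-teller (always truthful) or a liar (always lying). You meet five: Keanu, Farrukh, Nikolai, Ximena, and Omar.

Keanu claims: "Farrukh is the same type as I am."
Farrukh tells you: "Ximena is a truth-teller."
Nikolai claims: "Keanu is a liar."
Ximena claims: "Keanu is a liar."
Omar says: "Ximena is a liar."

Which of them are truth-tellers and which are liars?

Keanu: liar, Farrukh: truth-teller, Nikolai: truth-teller, Ximena: truth-teller, Omar: liar

Consider Keanu. Suppose Keanu is a truth-teller.
Then no assignment of the remaining roles makes every statement match its speaker's type — contradiction.
So Keanu is a liar.
With that fixed, Nikolai's statement is true, so Nikolai is a truth-teller.
With that fixed, Ximena's statement is true, so Ximena is a truth-teller.
With that fixed, Omar's statement is false, so Omar is a liar.
With that fixed, Farrukh's statement is true, so Farrukh is a truth-teller.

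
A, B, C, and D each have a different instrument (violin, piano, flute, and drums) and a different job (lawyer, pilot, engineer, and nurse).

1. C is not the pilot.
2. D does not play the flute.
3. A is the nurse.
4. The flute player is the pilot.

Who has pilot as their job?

Clue 1 rules out C for the one with job pilot.
With clues 1–3, A is impossible for the one with job pilot.
With clues 1–4, D is impossible for the one with job pilot.
That leaves B.

B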